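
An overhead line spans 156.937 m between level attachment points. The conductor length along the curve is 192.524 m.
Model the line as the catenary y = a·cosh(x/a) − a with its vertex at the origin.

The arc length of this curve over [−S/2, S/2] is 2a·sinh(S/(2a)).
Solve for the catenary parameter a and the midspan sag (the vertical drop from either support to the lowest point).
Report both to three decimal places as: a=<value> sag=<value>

a=69.450 sag=49.250

seed: a₀ = √(S³/(24(L−S))) = √(156.937³/(24·35.587)) = 67.272367
iter 1: u=1.166430  f(a)=+2.501e+00  f'(a)=-1.209e+00  a ← 67.272367 − (+2.501e+00/-1.209e+00) = 69.340680
iter 2: u=1.131637  f(a)=+1.200e-01  f'(a)=-1.096e+00  a ← 69.340680 − (+1.200e-01/-1.096e+00) = 69.450177
iter 3: u=1.129853  f(a)=+3.069e-04  f'(a)=-1.090e+00  a ← 69.450177 − (+3.069e-04/-1.090e+00) = 69.450458
iter 4: u=1.129849  f(a)=+2.019e-09  f'(a)=-1.090e+00  a ← 69.450458 − (+2.019e-09/-1.090e+00) = 69.450458
iter 5: u=1.129849  f(a)=+0.000e+00  f'(a)=-1.090e+00  a ← 69.450458 − (+0.000e+00/-1.090e+00) = 69.450458
converged: |Δa| < 1e-12 after 5 iterations
sag = a·(cosh(S/(2a)) − 1) = 69.450458·(cosh(1.129849) − 1) = 49.249747
T_max/T_min = cosh(S/(2a)) = 1.709135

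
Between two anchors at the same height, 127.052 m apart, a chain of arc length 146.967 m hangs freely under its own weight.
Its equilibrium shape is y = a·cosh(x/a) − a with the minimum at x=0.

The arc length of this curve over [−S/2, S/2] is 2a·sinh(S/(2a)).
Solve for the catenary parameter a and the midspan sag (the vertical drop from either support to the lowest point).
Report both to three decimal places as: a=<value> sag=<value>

a=66.993 sag=32.445

seed: a₀ = √(S³/(24(L−S))) = √(127.052³/(24·19.915)) = 65.505306
iter 1: u=0.969784  f(a)=+9.577e-01  f'(a)=-6.672e-01  a ← 65.505306 − (+9.577e-01/-6.672e-01) = 66.940792
iter 2: u=0.948988  f(a)=+3.239e-02  f'(a)=-6.227e-01  a ← 66.940792 − (+3.239e-02/-6.227e-01) = 66.992798
iter 3: u=0.948251  f(a)=+3.991e-05  f'(a)=-6.212e-01  a ← 66.992798 − (+3.991e-05/-6.212e-01) = 66.992862
iter 4: u=0.948250  f(a)=+6.079e-11  f'(a)=-6.212e-01  a ← 66.992862 − (+6.079e-11/-6.212e-01) = 66.992862
iter 5: u=0.948250  f(a)=-2.842e-14  f'(a)=-6.212e-01  a ← 66.992862 − (-2.842e-14/-6.212e-01) = 66.992862
converged: |Δa| < 1e-12 after 5 iterations
sag = a·(cosh(S/(2a)) − 1) = 66.992862·(cosh(0.948250) − 1) = 32.444899
T_max/T_min = cosh(S/(2a)) = 1.484304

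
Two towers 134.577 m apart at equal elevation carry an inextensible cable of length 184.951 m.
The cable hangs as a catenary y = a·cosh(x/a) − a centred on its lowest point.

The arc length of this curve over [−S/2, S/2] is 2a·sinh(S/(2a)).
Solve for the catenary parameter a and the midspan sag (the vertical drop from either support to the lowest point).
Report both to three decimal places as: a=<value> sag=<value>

seed: a₀ = √(S³/(24(L−S))) = √(134.577³/(24·50.374)) = 44.900112
iter 1: u=1.498627  f(a)=+5.969e+00  f'(a)=-2.790e+00  a ← 44.900112 − (+5.969e+00/-2.790e+00) = 47.039544
iter 2: u=1.430467  f(a)=+4.531e-01  f'(a)=-2.381e+00  a ← 47.039544 − (+4.531e-01/-2.381e+00) = 47.229854
iter 3: u=1.424703  f(a)=+3.086e-03  f'(a)=-2.349e+00  a ← 47.229854 − (+3.086e-03/-2.349e+00) = 47.231168
iter 4: u=1.424663  f(a)=+1.452e-07  f'(a)=-2.348e+00  a ← 47.231168 − (+1.452e-07/-2.348e+00) = 47.231168
iter 5: u=1.424663  f(a)=+0.000e+00  f'(a)=-2.348e+00  a ← 47.231168 − (+0.000e+00/-2.348e+00) = 47.231168
converged: |Δa| < 1e-12 after 5 iterations
sag = a·(cosh(S/(2a)) − 1) = 47.231168·(cosh(1.424663) − 1) = 56.607656
T_max/T_min = cosh(S/(2a)) = 2.198523

a=47.231 sag=56.608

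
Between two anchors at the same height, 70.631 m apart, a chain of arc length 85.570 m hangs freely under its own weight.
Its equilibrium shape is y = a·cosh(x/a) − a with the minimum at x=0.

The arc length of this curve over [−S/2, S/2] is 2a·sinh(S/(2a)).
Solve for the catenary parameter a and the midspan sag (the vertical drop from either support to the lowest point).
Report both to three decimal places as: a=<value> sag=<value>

a=32.299 sag=21.309

seed: a₀ = √(S³/(24(L−S))) = √(70.631³/(24·14.939)) = 31.349213
iter 1: u=1.126519  f(a)=+9.771e-01  f'(a)=-1.080e+00  a ← 31.349213 − (+9.771e-01/-1.080e+00) = 32.254213
iter 2: u=1.094911  f(a)=+4.391e-02  f'(a)=-9.846e-01  a ← 32.254213 − (+4.391e-02/-9.846e-01) = 32.298808
iter 3: u=1.093399  f(a)=+9.790e-05  f'(a)=-9.802e-01  a ← 32.298808 − (+9.790e-05/-9.802e-01) = 32.298908
iter 4: u=1.093396  f(a)=+4.892e-10  f'(a)=-9.802e-01  a ← 32.298908 − (+4.892e-10/-9.802e-01) = 32.298908
iter 5: u=1.093396  f(a)=+0.000e+00  f'(a)=-9.802e-01  a ← 32.298908 − (+0.000e+00/-9.802e-01) = 32.298908
converged: |Δa| < 1e-12 after 5 iterations
sag = a·(cosh(S/(2a)) − 1) = 32.298908·(cosh(1.093396) − 1) = 21.308701
T_max/T_min = cosh(S/(2a)) = 1.659734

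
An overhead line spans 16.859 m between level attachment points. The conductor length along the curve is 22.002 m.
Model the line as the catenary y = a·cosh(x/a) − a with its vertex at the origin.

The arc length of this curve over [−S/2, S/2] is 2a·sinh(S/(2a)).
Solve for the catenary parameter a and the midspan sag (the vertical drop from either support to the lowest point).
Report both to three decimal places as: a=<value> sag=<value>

seed: a₀ = √(S³/(24(L−S))) = √(16.859³/(24·5.143)) = 6.230657
iter 1: u=1.352907  f(a)=+4.917e-01  f'(a)=-1.973e+00  a ← 6.230657 − (+4.917e-01/-1.973e+00) = 6.479821
iter 2: u=1.300885  f(a)=+3.103e-02  f'(a)=-1.732e+00  a ← 6.479821 − (+3.103e-02/-1.732e+00) = 6.497744
iter 3: u=1.297296  f(a)=+1.420e-04  f'(a)=-1.716e+00  a ← 6.497744 − (+1.420e-04/-1.716e+00) = 6.497827
iter 4: u=1.297280  f(a)=+3.006e-09  f'(a)=-1.716e+00  a ← 6.497827 − (+3.006e-09/-1.716e+00) = 6.497827
iter 5: u=1.297280  f(a)=+0.000e+00  f'(a)=-1.716e+00  a ← 6.497827 − (+0.000e+00/-1.716e+00) = 6.497827
converged: |Δa| < 1e-12 after 5 iterations
sag = a·(cosh(S/(2a)) − 1) = 6.497827·(cosh(1.297280) − 1) = 6.278861
T_max/T_min = cosh(S/(2a)) = 1.966302

a=6.498 sag=6.279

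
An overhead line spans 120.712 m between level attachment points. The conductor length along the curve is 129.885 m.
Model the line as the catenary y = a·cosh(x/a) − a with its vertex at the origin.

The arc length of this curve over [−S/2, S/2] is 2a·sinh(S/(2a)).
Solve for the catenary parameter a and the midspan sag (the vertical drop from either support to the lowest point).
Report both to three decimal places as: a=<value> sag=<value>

a=90.386 sag=20.912

seed: a₀ = √(S³/(24(L−S))) = √(120.712³/(24·9.173)) = 89.384940
iter 1: u=0.675237  f(a)=+2.114e-01  f'(a)=-2.148e-01  a ← 89.384940 − (+2.114e-01/-2.148e-01) = 90.369316
iter 2: u=0.667882  f(a)=+3.543e-03  f'(a)=-2.076e-01  a ← 90.369316 − (+3.543e-03/-2.076e-01) = 90.386381
iter 3: u=0.667755  f(a)=+1.033e-06  f'(a)=-2.075e-01  a ← 90.386381 − (+1.033e-06/-2.075e-01) = 90.386386
iter 4: u=0.667755  f(a)=+8.527e-14  f'(a)=-2.075e-01  a ← 90.386386 − (+8.527e-14/-2.075e-01) = 90.386386
converged: |Δa| < 1e-12 after 4 iterations
sag = a·(cosh(S/(2a)) − 1) = 90.386386·(cosh(0.667755) − 1) = 20.911534
T_max/T_min = cosh(S/(2a)) = 1.231357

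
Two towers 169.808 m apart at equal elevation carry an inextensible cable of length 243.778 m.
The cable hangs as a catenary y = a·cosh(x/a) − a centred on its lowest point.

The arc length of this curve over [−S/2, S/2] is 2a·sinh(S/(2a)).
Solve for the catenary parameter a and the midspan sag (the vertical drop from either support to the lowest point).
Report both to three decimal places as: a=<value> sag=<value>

a=55.654 sag=78.339

seed: a₀ = √(S³/(24(L−S))) = √(169.808³/(24·73.970)) = 52.517469
iter 1: u=1.616681  f(a)=+1.029e+01  f'(a)=-3.625e+00  a ← 52.517469 − (+1.029e+01/-3.625e+00) = 55.355939
iter 2: u=1.533783  f(a)=+8.932e-01  f'(a)=-3.021e+00  a ← 55.355939 − (+8.932e-01/-3.021e+00) = 55.651593
iter 3: u=1.525635  f(a)=+8.142e-03  f'(a)=-2.966e+00  a ← 55.651593 − (+8.142e-03/-2.966e+00) = 55.654337
iter 4: u=1.525559  f(a)=+6.901e-07  f'(a)=-2.966e+00  a ← 55.654337 − (+6.901e-07/-2.966e+00) = 55.654338
iter 5: u=1.525559  f(a)=+2.842e-14  f'(a)=-2.966e+00  a ← 55.654338 − (+2.842e-14/-2.966e+00) = 55.654338
converged: |Δa| < 1e-12 after 5 iterations
sag = a·(cosh(S/(2a)) − 1) = 55.654338·(cosh(1.525559) − 1) = 78.339444
T_max/T_min = cosh(S/(2a)) = 2.407607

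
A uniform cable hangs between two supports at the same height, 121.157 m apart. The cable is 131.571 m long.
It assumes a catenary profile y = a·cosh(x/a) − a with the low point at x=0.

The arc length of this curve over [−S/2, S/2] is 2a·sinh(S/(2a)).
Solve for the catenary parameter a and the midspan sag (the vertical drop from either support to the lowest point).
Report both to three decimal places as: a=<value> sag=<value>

seed: a₀ = √(S³/(24(L−S))) = √(121.157³/(24·10.414)) = 84.354520
iter 1: u=0.718142  f(a)=+2.719e-01  f'(a)=-2.599e-01  a ← 84.354520 − (+2.719e-01/-2.599e-01) = 85.400616
iter 2: u=0.709345  f(a)=+5.140e-03  f'(a)=-2.501e-01  a ← 85.400616 − (+5.140e-03/-2.501e-01) = 85.421165
iter 3: u=0.709174  f(a)=+1.916e-06  f'(a)=-2.500e-01  a ← 85.421165 − (+1.916e-06/-2.500e-01) = 85.421172
iter 4: u=0.709174  f(a)=+2.558e-13  f'(a)=-2.500e-01  a ← 85.421172 − (+2.558e-13/-2.500e-01) = 85.421172
converged: |Δa| < 1e-12 after 4 iterations
sag = a·(cosh(S/(2a)) − 1) = 85.421172·(cosh(0.709174) − 1) = 22.395843
T_max/T_min = cosh(S/(2a)) = 1.262181

a=85.421 sag=22.396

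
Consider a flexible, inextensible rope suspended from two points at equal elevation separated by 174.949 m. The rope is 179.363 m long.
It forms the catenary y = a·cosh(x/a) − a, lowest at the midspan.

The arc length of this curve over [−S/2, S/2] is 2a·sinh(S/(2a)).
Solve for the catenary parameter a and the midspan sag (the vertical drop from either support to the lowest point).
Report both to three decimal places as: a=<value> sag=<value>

a=225.671 sag=17.167

seed: a₀ = √(S³/(24(L−S))) = √(174.949³/(24·4.414)) = 224.825419
iter 1: u=0.389077  f(a)=+3.353e-02  f'(a)=-3.986e-02  a ← 224.825419 − (+3.353e-02/-3.986e-02) = 225.666549
iter 2: u=0.387627  f(a)=+1.891e-04  f'(a)=-3.942e-02  a ← 225.666549 − (+1.891e-04/-3.942e-02) = 225.671347
iter 3: u=0.387619  f(a)=+6.091e-09  f'(a)=-3.941e-02  a ← 225.671347 − (+6.091e-09/-3.941e-02) = 225.671347
iter 4: u=0.387619  f(a)=+0.000e+00  f'(a)=-3.941e-02  a ← 225.671347 − (+0.000e+00/-3.941e-02) = 225.671347
converged: |Δa| < 1e-12 after 4 iterations
sag = a·(cosh(S/(2a)) − 1) = 225.671347·(cosh(0.387619) − 1) = 17.166723
T_max/T_min = cosh(S/(2a)) = 1.076070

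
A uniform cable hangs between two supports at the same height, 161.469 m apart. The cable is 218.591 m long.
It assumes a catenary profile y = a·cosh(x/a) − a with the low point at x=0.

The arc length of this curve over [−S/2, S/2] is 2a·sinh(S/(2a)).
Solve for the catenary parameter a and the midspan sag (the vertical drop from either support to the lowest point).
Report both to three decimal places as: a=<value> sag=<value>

seed: a₀ = √(S³/(24(L−S))) = √(161.469³/(24·57.122)) = 55.414882
iter 1: u=1.456910  f(a)=+6.378e+00  f'(a)=-2.534e+00  a ← 55.414882 − (+6.378e+00/-2.534e+00) = 57.932096
iter 2: u=1.393606  f(a)=+4.603e-01  f'(a)=-2.180e+00  a ← 57.932096 − (+4.603e-01/-2.180e+00) = 58.143251
iter 3: u=1.388545  f(a)=+2.810e-03  f'(a)=-2.153e+00  a ← 58.143251 − (+2.810e-03/-2.153e+00) = 58.144556
iter 4: u=1.388513  f(a)=+1.062e-07  f'(a)=-2.153e+00  a ← 58.144556 − (+1.062e-07/-2.153e+00) = 58.144556
iter 5: u=1.388513  f(a)=+2.842e-14  f'(a)=-2.153e+00  a ← 58.144556 − (+2.842e-14/-2.153e+00) = 58.144556
converged: |Δa| < 1e-12 after 5 iterations
sag = a·(cosh(S/(2a)) − 1) = 58.144556·(cosh(1.388513) − 1) = 65.654861
T_max/T_min = cosh(S/(2a)) = 2.129166

a=58.145 sag=65.655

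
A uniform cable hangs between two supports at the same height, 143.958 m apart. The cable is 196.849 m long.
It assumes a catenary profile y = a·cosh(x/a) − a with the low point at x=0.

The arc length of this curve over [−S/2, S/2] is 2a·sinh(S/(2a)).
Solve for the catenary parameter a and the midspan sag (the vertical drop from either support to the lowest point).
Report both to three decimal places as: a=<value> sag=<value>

seed: a₀ = √(S³/(24(L−S))) = √(143.958³/(24·52.891)) = 48.479396
iter 1: u=1.484734  f(a)=+6.145e+00  f'(a)=-2.702e+00  a ← 48.479396 − (+6.145e+00/-2.702e+00) = 50.753352
iter 2: u=1.418212  f(a)=+4.588e-01  f'(a)=-2.313e+00  a ← 50.753352 − (+4.588e-01/-2.313e+00) = 50.951750
iter 3: u=1.412689  f(a)=+3.014e-03  f'(a)=-2.282e+00  a ← 50.951750 − (+3.014e-03/-2.282e+00) = 50.953070
iter 4: u=1.412653  f(a)=+1.319e-07  f'(a)=-2.282e+00  a ← 50.953070 − (+1.319e-07/-2.282e+00) = 50.953070
iter 5: u=1.412653  f(a)=+0.000e+00  f'(a)=-2.282e+00  a ← 50.953070 − (+0.000e+00/-2.282e+00) = 50.953070
converged: |Δa| < 1e-12 after 5 iterations
sag = a·(cosh(S/(2a)) − 1) = 50.953070·(cosh(1.412653) − 1) = 59.878322
T_max/T_min = cosh(S/(2a)) = 2.175166

a=50.953 sag=59.878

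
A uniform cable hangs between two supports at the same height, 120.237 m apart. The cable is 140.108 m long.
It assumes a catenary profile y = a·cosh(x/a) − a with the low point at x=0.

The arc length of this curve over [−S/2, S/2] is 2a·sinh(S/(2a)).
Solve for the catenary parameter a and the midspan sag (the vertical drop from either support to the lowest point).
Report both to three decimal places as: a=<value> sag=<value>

seed: a₀ = √(S³/(24(L−S))) = √(120.237³/(24·19.871)) = 60.372855
iter 1: u=0.995787  f(a)=+1.009e+00  f'(a)=-7.259e-01  a ← 60.372855 − (+1.009e+00/-7.259e-01) = 61.762540
iter 2: u=0.973381  f(a)=+3.588e-02  f'(a)=-6.751e-01  a ← 61.762540 − (+3.588e-02/-6.751e-01) = 61.815691
iter 3: u=0.972544  f(a)=+4.911e-05  f'(a)=-6.732e-01  a ← 61.815691 − (+4.911e-05/-6.732e-01) = 61.815764
iter 4: u=0.972543  f(a)=+9.226e-11  f'(a)=-6.732e-01  a ← 61.815764 − (+9.226e-11/-6.732e-01) = 61.815764
iter 5: u=0.972543  f(a)=+2.842e-14  f'(a)=-6.732e-01  a ← 61.815764 − (+2.842e-14/-6.732e-01) = 61.815764
converged: |Δa| < 1e-12 after 5 iterations
sag = a·(cosh(S/(2a)) − 1) = 61.815764·(cosh(0.972543) − 1) = 31.612024
T_max/T_min = cosh(S/(2a)) = 1.511391

a=61.816 sag=31.612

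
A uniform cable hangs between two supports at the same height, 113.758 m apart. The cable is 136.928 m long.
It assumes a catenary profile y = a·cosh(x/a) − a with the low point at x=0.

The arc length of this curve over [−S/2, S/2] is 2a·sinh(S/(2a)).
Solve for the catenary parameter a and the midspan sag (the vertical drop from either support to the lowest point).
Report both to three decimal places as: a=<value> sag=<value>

seed: a₀ = √(S³/(24(L−S))) = √(113.758³/(24·23.170)) = 51.452240
iter 1: u=1.105472  f(a)=+1.458e+00  f'(a)=-1.016e+00  a ← 51.452240 − (+1.458e+00/-1.016e+00) = 52.887489
iter 2: u=1.075472  f(a)=+6.322e-02  f'(a)=-9.293e-01  a ← 52.887489 − (+6.322e-02/-9.293e-01) = 52.955520
iter 3: u=1.074090  f(a)=+1.308e-04  f'(a)=-9.254e-01  a ← 52.955520 − (+1.308e-04/-9.254e-01) = 52.955661
iter 4: u=1.074087  f(a)=+5.630e-10  f'(a)=-9.254e-01  a ← 52.955661 − (+5.630e-10/-9.254e-01) = 52.955661
iter 5: u=1.074087  f(a)=+2.842e-14  f'(a)=-9.254e-01  a ← 52.955661 − (+2.842e-14/-9.254e-01) = 52.955661
converged: |Δa| < 1e-12 after 5 iterations
sag = a·(cosh(S/(2a)) − 1) = 52.955661·(cosh(1.074087) − 1) = 33.598492
T_max/T_min = cosh(S/(2a)) = 1.634465

a=52.956 sag=33.598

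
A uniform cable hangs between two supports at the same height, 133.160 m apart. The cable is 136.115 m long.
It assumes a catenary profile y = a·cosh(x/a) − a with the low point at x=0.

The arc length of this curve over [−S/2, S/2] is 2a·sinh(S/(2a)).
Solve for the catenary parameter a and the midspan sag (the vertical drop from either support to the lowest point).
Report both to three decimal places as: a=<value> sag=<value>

seed: a₀ = √(S³/(24(L−S))) = √(133.160³/(24·2.955)) = 182.463632
iter 1: u=0.364895  f(a)=+1.974e-02  f'(a)=-3.282e-02  a ← 182.463632 − (+1.974e-02/-3.282e-02) = 183.064885
iter 2: u=0.363696  f(a)=+9.797e-05  f'(a)=-3.250e-02  a ← 183.064885 − (+9.797e-05/-3.250e-02) = 183.067900
iter 3: u=0.363690  f(a)=+2.441e-09  f'(a)=-3.250e-02  a ← 183.067900 − (+2.441e-09/-3.250e-02) = 183.067900
iter 4: u=0.363690  f(a)=-2.842e-14  f'(a)=-3.250e-02  a ← 183.067900 − (-2.842e-14/-3.250e-02) = 183.067900
converged: |Δa| < 1e-12 after 4 iterations
sag = a·(cosh(S/(2a)) − 1) = 183.067900·(cosh(0.363690) − 1) = 12.241289
T_max/T_min = cosh(S/(2a)) = 1.066867

a=183.068 sag=12.241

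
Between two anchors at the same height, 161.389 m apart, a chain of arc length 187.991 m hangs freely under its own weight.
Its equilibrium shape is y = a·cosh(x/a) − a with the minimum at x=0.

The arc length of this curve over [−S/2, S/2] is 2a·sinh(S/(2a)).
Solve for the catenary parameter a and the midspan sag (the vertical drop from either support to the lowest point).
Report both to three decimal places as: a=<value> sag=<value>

seed: a₀ = √(S³/(24(L−S))) = √(161.389³/(24·26.602)) = 81.142453
iter 1: u=0.994479  f(a)=+1.347e+00  f'(a)=-7.229e-01  a ← 81.142453 − (+1.347e+00/-7.229e-01) = 83.005674
iter 2: u=0.972156  f(a)=+4.779e-02  f'(a)=-6.724e-01  a ← 83.005674 − (+4.779e-02/-6.724e-01) = 83.076745
iter 3: u=0.971325  f(a)=+6.506e-05  f'(a)=-6.706e-01  a ← 83.076745 − (+6.506e-05/-6.706e-01) = 83.076842
iter 4: u=0.971324  f(a)=+1.210e-10  f'(a)=-6.706e-01  a ← 83.076842 − (+1.210e-10/-6.706e-01) = 83.076842
iter 5: u=0.971324  f(a)=+0.000e+00  f'(a)=-6.706e-01  a ← 83.076842 − (+0.000e+00/-6.706e-01) = 83.076842
converged: |Δa| < 1e-12 after 5 iterations
sag = a·(cosh(S/(2a)) − 1) = 83.076842·(cosh(0.971324) − 1) = 42.370022
T_max/T_min = cosh(S/(2a)) = 1.510010

a=83.077 sag=42.370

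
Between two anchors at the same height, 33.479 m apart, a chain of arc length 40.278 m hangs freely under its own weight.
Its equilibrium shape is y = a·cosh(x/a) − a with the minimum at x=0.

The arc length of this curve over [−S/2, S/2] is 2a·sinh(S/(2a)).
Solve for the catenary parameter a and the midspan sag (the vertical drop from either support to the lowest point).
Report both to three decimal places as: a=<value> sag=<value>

seed: a₀ = √(S³/(24(L−S))) = √(33.479³/(24·6.799)) = 15.164587
iter 1: u=1.103855  f(a)=+4.265e-01  f'(a)=-1.011e+00  a ← 15.164587 − (+4.265e-01/-1.011e+00) = 15.586472
iter 2: u=1.073976  f(a)=+1.844e-02  f'(a)=-9.251e-01  a ← 15.586472 − (+1.844e-02/-9.251e-01) = 15.606410
iter 3: u=1.072604  f(a)=+3.795e-05  f'(a)=-9.213e-01  a ← 15.606410 − (+3.795e-05/-9.213e-01) = 15.606451
iter 4: u=1.072601  f(a)=+1.614e-10  f'(a)=-9.213e-01  a ← 15.606451 − (+1.614e-10/-9.213e-01) = 15.606451
iter 5: u=1.072601  f(a)=+7.105e-15  f'(a)=-9.213e-01  a ← 15.606451 − (+7.105e-15/-9.213e-01) = 15.606451
converged: |Δa| < 1e-12 after 5 iterations
sag = a·(cosh(S/(2a)) − 1) = 15.606451·(cosh(1.072601) − 1) = 9.871787
T_max/T_min = cosh(S/(2a)) = 1.632545

a=15.606 sag=9.872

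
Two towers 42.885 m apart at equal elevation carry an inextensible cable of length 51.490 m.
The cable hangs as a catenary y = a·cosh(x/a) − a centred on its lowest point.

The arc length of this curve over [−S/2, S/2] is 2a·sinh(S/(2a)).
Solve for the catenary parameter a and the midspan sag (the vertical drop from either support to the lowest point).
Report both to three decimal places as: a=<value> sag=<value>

seed: a₀ = √(S³/(24(L−S))) = √(42.885³/(24·8.605)) = 19.542362
iter 1: u=1.097232  f(a)=+5.331e-01  f'(a)=-9.913e-01  a ← 19.542362 − (+5.331e-01/-9.913e-01) = 20.080106
iter 2: u=1.067848  f(a)=+2.280e-02  f'(a)=-9.082e-01  a ← 20.080106 − (+2.280e-02/-9.082e-01) = 20.105206
iter 3: u=1.066515  f(a)=+4.581e-05  f'(a)=-9.045e-01  a ← 20.105206 − (+4.581e-05/-9.045e-01) = 20.105256
iter 4: u=1.066512  f(a)=+1.858e-10  f'(a)=-9.045e-01  a ← 20.105256 − (+1.858e-10/-9.045e-01) = 20.105256
iter 5: u=1.066512  f(a)=+1.421e-14  f'(a)=-9.045e-01  a ← 20.105256 − (+1.421e-14/-9.045e-01) = 20.105256
converged: |Δa| < 1e-12 after 5 iterations
sag = a·(cosh(S/(2a)) − 1) = 20.105256·(cosh(1.066512) − 1) = 12.560113
T_max/T_min = cosh(S/(2a)) = 1.624718

a=20.105 sag=12.560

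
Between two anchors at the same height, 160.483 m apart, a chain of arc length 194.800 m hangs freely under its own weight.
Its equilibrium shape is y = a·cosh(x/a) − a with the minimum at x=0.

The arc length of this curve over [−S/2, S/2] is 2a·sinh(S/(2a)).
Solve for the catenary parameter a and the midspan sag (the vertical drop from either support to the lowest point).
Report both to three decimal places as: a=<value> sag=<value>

a=73.009 sag=48.716

seed: a₀ = √(S³/(24(L−S))) = √(160.483³/(24·34.317)) = 70.840770
iter 1: u=1.132702  f(a)=+2.270e+00  f'(a)=-1.099e+00  a ← 70.840770 − (+2.270e+00/-1.099e+00) = 72.906239
iter 2: u=1.100612  f(a)=+1.031e-01  f'(a)=-1.001e+00  a ← 72.906239 − (+1.031e-01/-1.001e+00) = 73.009170
iter 3: u=1.099061  f(a)=+2.348e-04  f'(a)=-9.967e-01  a ← 73.009170 − (+2.348e-04/-9.967e-01) = 73.009406
iter 4: u=1.099057  f(a)=+1.225e-09  f'(a)=-9.967e-01  a ← 73.009406 − (+1.225e-09/-9.967e-01) = 73.009406
iter 5: u=1.099057  f(a)=+2.842e-14  f'(a)=-9.967e-01  a ← 73.009406 − (+2.842e-14/-9.967e-01) = 73.009406
converged: |Δa| < 1e-12 after 5 iterations
sag = a·(cosh(S/(2a)) − 1) = 73.009406·(cosh(1.099057) − 1) = 48.716242
T_max/T_min = cosh(S/(2a)) = 1.667260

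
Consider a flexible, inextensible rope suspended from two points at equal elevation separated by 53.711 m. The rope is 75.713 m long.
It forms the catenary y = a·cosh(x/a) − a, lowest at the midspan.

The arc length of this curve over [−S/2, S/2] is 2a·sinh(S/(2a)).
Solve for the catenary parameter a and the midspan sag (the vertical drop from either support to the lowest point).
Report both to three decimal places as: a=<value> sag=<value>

seed: a₀ = √(S³/(24(L−S))) = √(53.711³/(24·22.002)) = 17.130031
iter 1: u=1.567744  f(a)=+2.868e+00  f'(a)=-3.258e+00  a ← 17.130031 − (+2.868e+00/-3.258e+00) = 18.010147
iter 2: u=1.491132  f(a)=+2.358e-01  f'(a)=-2.742e+00  a ← 18.010147 − (+2.358e-01/-2.742e+00) = 18.096136
iter 3: u=1.484046  f(a)=+1.911e-03  f'(a)=-2.698e+00  a ← 18.096136 − (+1.911e-03/-2.698e+00) = 18.096844
iter 4: u=1.483988  f(a)=+1.277e-07  f'(a)=-2.698e+00  a ← 18.096844 − (+1.277e-07/-2.698e+00) = 18.096844
iter 5: u=1.483988  f(a)=+1.421e-14  f'(a)=-2.698e+00  a ← 18.096844 − (+1.421e-14/-2.698e+00) = 18.096844
converged: |Δa| < 1e-12 after 5 iterations
sag = a·(cosh(S/(2a)) − 1) = 18.096844·(cosh(1.483988) − 1) = 23.862784
T_max/T_min = cosh(S/(2a)) = 2.318616

a=18.097 sag=23.863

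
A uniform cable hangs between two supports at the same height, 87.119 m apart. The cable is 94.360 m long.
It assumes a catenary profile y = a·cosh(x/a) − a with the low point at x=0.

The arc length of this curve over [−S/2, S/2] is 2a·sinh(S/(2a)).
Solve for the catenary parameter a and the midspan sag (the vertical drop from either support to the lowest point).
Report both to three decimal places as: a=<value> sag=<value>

a=62.438 sag=15.821

seed: a₀ = √(S³/(24(L−S))) = √(87.119³/(24·7.241)) = 61.682849
iter 1: u=0.706185  f(a)=+1.827e-01  f'(a)=-2.467e-01  a ← 61.682849 − (+1.827e-01/-2.467e-01) = 62.423472
iter 2: u=0.697806  f(a)=+3.343e-03  f'(a)=-2.377e-01  a ← 62.423472 − (+3.343e-03/-2.377e-01) = 62.437533
iter 3: u=0.697649  f(a)=+1.165e-06  f'(a)=-2.376e-01  a ← 62.437533 − (+1.165e-06/-2.376e-01) = 62.437538
iter 4: u=0.697649  f(a)=+1.279e-13  f'(a)=-2.376e-01  a ← 62.437538 − (+1.279e-13/-2.376e-01) = 62.437538
converged: |Δa| < 1e-12 after 4 iterations
sag = a·(cosh(S/(2a)) − 1) = 62.437538·(cosh(0.697649) − 1) = 15.820999
T_max/T_min = cosh(S/(2a)) = 1.253389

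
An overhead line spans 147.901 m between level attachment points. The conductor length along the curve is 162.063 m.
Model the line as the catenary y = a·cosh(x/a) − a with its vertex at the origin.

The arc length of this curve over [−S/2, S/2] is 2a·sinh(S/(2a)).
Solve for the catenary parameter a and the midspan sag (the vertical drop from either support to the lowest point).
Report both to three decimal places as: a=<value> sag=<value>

seed: a₀ = √(S³/(24(L−S))) = √(147.901³/(24·14.162)) = 97.563810
iter 1: u=0.757971  f(a)=+4.124e-01  f'(a)=-3.073e-01  a ← 97.563810 − (+4.124e-01/-3.073e-01) = 98.905744
iter 2: u=0.747687  f(a)=+8.663e-03  f'(a)=-2.945e-01  a ← 98.905744 − (+8.663e-03/-2.945e-01) = 98.935156
iter 3: u=0.747464  f(a)=+4.005e-06  f'(a)=-2.943e-01  a ← 98.935156 − (+4.005e-06/-2.943e-01) = 98.935170
iter 4: u=0.747464  f(a)=+8.527e-13  f'(a)=-2.943e-01  a ← 98.935170 − (+8.527e-13/-2.943e-01) = 98.935170
converged: |Δa| < 1e-12 after 4 iterations
sag = a·(cosh(S/(2a)) − 1) = 98.935170·(cosh(0.747464) − 1) = 28.948652
T_max/T_min = cosh(S/(2a)) = 1.292602

a=98.935 sag=28.949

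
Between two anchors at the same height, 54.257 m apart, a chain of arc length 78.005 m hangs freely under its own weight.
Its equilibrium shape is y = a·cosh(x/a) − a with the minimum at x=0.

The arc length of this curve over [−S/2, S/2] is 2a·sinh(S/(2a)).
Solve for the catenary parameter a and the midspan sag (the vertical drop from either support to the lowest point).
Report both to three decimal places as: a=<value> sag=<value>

seed: a₀ = √(S³/(24(L−S))) = √(54.257³/(24·23.748)) = 16.740350
iter 1: u=1.620546  f(a)=+3.321e+00  f'(a)=-3.656e+00  a ← 16.740350 − (+3.321e+00/-3.656e+00) = 17.648677
iter 2: u=1.537141  f(a)=+2.894e-01  f'(a)=-3.044e+00  a ← 17.648677 − (+2.894e-01/-3.044e+00) = 17.743760
iter 3: u=1.528904  f(a)=+2.662e-03  f'(a)=-2.988e+00  a ← 17.743760 − (+2.662e-03/-2.988e+00) = 17.744651
iter 4: u=1.528827  f(a)=+2.299e-07  f'(a)=-2.988e+00  a ← 17.744651 − (+2.299e-07/-2.988e+00) = 17.744651
iter 5: u=1.528827  f(a)=+0.000e+00  f'(a)=-2.988e+00  a ← 17.744651 − (+0.000e+00/-2.988e+00) = 17.744651
converged: |Δa| < 1e-12 after 5 iterations
sag = a·(cosh(S/(2a)) − 1) = 17.744651·(cosh(1.528827) − 1) = 25.104709
T_max/T_min = cosh(S/(2a)) = 2.414776

a=17.745 sag=25.105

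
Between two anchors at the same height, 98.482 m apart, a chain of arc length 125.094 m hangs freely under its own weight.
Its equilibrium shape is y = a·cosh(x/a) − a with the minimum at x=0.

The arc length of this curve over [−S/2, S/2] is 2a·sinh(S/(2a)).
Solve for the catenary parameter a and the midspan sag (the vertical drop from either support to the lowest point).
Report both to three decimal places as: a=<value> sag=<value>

seed: a₀ = √(S³/(24(L−S))) = √(98.482³/(24·26.612)) = 38.671491
iter 1: u=1.273315  f(a)=+2.243e+00  f'(a)=-1.613e+00  a ← 38.671491 − (+2.243e+00/-1.613e+00) = 40.061970
iter 2: u=1.229121  f(a)=+1.266e-01  f'(a)=-1.435e+00  a ← 40.061970 − (+1.266e-01/-1.435e+00) = 40.150191
iter 3: u=1.226420  f(a)=+4.572e-04  f'(a)=-1.425e+00  a ← 40.150191 − (+4.572e-04/-1.425e+00) = 40.150512
iter 4: u=1.226410  f(a)=+6.008e-09  f'(a)=-1.425e+00  a ← 40.150512 − (+6.008e-09/-1.425e+00) = 40.150512
iter 5: u=1.226410  f(a)=+1.421e-14  f'(a)=-1.425e+00  a ← 40.150512 − (+1.421e-14/-1.425e+00) = 40.150512
converged: |Δa| < 1e-12 after 5 iterations
sag = a·(cosh(S/(2a)) − 1) = 40.150512·(cosh(1.226410) − 1) = 34.174388
T_max/T_min = cosh(S/(2a)) = 1.851157

a=40.151 sag=34.174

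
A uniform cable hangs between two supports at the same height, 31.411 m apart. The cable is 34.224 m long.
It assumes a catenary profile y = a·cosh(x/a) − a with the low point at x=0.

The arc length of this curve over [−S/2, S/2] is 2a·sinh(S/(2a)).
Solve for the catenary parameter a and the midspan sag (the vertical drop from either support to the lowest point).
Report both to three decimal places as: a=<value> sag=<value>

a=21.708 sag=5.934

seed: a₀ = √(S³/(24(L−S))) = √(31.411³/(24·2.813)) = 21.425559
iter 1: u=0.733026  f(a)=+7.655e-02  f'(a)=-2.770e-01  a ← 21.425559 − (+7.655e-02/-2.770e-01) = 21.701943
iter 2: u=0.723691  f(a)=+1.506e-03  f'(a)=-2.662e-01  a ← 21.701943 − (+1.506e-03/-2.662e-01) = 21.707603
iter 3: u=0.723502  f(a)=+6.093e-07  f'(a)=-2.659e-01  a ← 21.707603 − (+6.093e-07/-2.659e-01) = 21.707605
iter 4: u=0.723502  f(a)=+9.948e-14  f'(a)=-2.659e-01  a ← 21.707605 − (+9.948e-14/-2.659e-01) = 21.707605
converged: |Δa| < 1e-12 after 4 iterations
sag = a·(cosh(S/(2a)) − 1) = 21.707605·(cosh(0.723502) − 1) = 5.933680
T_max/T_min = cosh(S/(2a)) = 1.273346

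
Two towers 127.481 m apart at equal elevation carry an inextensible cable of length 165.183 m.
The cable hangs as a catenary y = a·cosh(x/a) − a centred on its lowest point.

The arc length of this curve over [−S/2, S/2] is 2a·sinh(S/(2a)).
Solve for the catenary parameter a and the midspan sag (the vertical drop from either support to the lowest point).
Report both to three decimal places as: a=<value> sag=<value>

seed: a₀ = √(S³/(24(L−S))) = √(127.481³/(24·37.702)) = 47.849828
iter 1: u=1.332095  f(a)=+3.490e+00  f'(a)=-1.874e+00  a ← 47.849828 − (+3.490e+00/-1.874e+00) = 49.712324
iter 2: u=1.282187  f(a)=+2.141e-01  f'(a)=-1.650e+00  a ← 49.712324 − (+2.141e-01/-1.650e+00) = 49.842064
iter 3: u=1.278850  f(a)=+9.224e-04  f'(a)=-1.636e+00  a ← 49.842064 − (+9.224e-04/-1.636e+00) = 49.842628
iter 4: u=1.278835  f(a)=+1.728e-08  f'(a)=-1.636e+00  a ← 49.842628 − (+1.728e-08/-1.636e+00) = 49.842628
iter 5: u=1.278835  f(a)=-2.842e-14  f'(a)=-1.636e+00  a ← 49.842628 − (-2.842e-14/-1.636e+00) = 49.842628
converged: |Δa| < 1e-12 after 5 iterations
sag = a·(cosh(S/(2a)) − 1) = 49.842628·(cosh(1.278835) − 1) = 46.623135
T_max/T_min = cosh(S/(2a)) = 1.935407

a=49.843 sag=46.623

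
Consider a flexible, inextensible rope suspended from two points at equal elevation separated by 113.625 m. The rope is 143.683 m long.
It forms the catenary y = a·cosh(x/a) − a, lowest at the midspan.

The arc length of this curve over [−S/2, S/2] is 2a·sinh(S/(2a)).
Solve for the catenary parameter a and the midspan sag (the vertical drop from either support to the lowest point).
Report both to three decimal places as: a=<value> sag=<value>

seed: a₀ = √(S³/(24(L−S))) = √(113.625³/(24·30.058)) = 45.094667
iter 1: u=1.259850  f(a)=+2.478e+00  f'(a)=-1.557e+00  a ← 45.094667 − (+2.478e+00/-1.557e+00) = 46.685877
iter 2: u=1.216910  f(a)=+1.372e-01  f'(a)=-1.389e+00  a ← 46.685877 − (+1.372e-01/-1.389e+00) = 46.784638
iter 3: u=1.214341  f(a)=+4.751e-04  f'(a)=-1.379e+00  a ← 46.784638 − (+4.751e-04/-1.379e+00) = 46.784983
iter 4: u=1.214332  f(a)=+5.741e-09  f'(a)=-1.379e+00  a ← 46.784983 − (+5.741e-09/-1.379e+00) = 46.784983
iter 5: u=1.214332  f(a)=-2.842e-14  f'(a)=-1.379e+00  a ← 46.784983 − (-2.842e-14/-1.379e+00) = 46.784983
converged: |Δa| < 1e-12 after 5 iterations
sag = a·(cosh(S/(2a)) − 1) = 46.784983·(cosh(1.214332) − 1) = 38.947367
T_max/T_min = cosh(S/(2a)) = 1.832476

a=46.785 sag=38.947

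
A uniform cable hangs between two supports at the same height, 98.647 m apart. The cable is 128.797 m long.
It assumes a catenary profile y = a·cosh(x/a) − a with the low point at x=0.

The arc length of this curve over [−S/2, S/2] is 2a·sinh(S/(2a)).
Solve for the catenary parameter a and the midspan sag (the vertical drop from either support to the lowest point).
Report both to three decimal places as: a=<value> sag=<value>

seed: a₀ = √(S³/(24(L−S))) = √(98.647³/(24·30.150)) = 36.423070
iter 1: u=1.354183  f(a)=+2.888e+00  f'(a)=-1.980e+00  a ← 36.423070 − (+2.888e+00/-1.980e+00) = 37.882019
iter 2: u=1.302029  f(a)=+1.826e-01  f'(a)=-1.737e+00  a ← 37.882019 − (+1.826e-01/-1.737e+00) = 37.987171
iter 3: u=1.298425  f(a)=+8.389e-04  f'(a)=-1.721e+00  a ← 37.987171 − (+8.389e-04/-1.721e+00) = 37.987658
iter 4: u=1.298409  f(a)=+1.788e-08  f'(a)=-1.721e+00  a ← 37.987658 − (+1.788e-08/-1.721e+00) = 37.987658
iter 5: u=1.298409  f(a)=+0.000e+00  f'(a)=-1.721e+00  a ← 37.987658 − (+0.000e+00/-1.721e+00) = 37.987658
converged: |Δa| < 1e-12 after 5 iterations
sag = a·(cosh(S/(2a)) − 1) = 37.987658·(cosh(1.298409) − 1) = 36.780175
T_max/T_min = cosh(S/(2a)) = 1.968214

a=37.988 sag=36.780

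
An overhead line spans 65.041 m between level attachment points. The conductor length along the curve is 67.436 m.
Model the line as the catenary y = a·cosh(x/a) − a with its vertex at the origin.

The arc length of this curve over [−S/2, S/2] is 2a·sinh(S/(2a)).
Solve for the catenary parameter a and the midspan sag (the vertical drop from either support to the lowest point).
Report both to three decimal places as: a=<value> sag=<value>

a=69.566 sag=7.741

seed: a₀ = √(S³/(24(L−S))) = √(65.041³/(24·2.395)) = 69.186671
iter 1: u=0.470040  f(a)=+2.660e-02  f'(a)=-7.077e-02  a ← 69.186671 − (+2.660e-02/-7.077e-02) = 69.562467
iter 2: u=0.467501  f(a)=+2.183e-04  f'(a)=-6.962e-02  a ← 69.562467 − (+2.183e-04/-6.962e-02) = 69.565602
iter 3: u=0.467480  f(a)=+1.497e-08  f'(a)=-6.961e-02  a ← 69.565602 − (+1.497e-08/-6.961e-02) = 69.565603
iter 4: u=0.467480  f(a)=+0.000e+00  f'(a)=-6.961e-02  a ← 69.565603 − (+0.000e+00/-6.961e-02) = 69.565603
converged: |Δa| < 1e-12 after 4 iterations
sag = a·(cosh(S/(2a)) − 1) = 69.565603·(cosh(0.467480) − 1) = 7.740779
T_max/T_min = cosh(S/(2a)) = 1.111273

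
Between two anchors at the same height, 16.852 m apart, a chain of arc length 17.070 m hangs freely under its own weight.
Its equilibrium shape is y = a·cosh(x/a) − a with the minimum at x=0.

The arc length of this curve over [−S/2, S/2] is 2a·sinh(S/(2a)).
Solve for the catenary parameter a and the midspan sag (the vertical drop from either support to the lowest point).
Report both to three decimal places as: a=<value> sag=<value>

a=30.303 sag=1.179

seed: a₀ = √(S³/(24(L−S))) = √(16.852³/(24·0.218)) = 30.244284
iter 1: u=0.278598  f(a)=+8.476e-04  f'(a)=-1.453e-02  a ← 30.244284 − (+8.476e-04/-1.453e-02) = 30.302625
iter 2: u=0.278062  f(a)=+2.459e-06  f'(a)=-1.444e-02  a ← 30.302625 − (+2.459e-06/-1.444e-02) = 30.302795
iter 3: u=0.278060  f(a)=+2.083e-11  f'(a)=-1.444e-02  a ← 30.302795 − (+2.083e-11/-1.444e-02) = 30.302795
iter 4: u=0.278060  f(a)=+0.000e+00  f'(a)=-1.444e-02  a ← 30.302795 − (+0.000e+00/-1.444e-02) = 30.302795
converged: |Δa| < 1e-12 after 4 iterations
sag = a·(cosh(S/(2a)) − 1) = 30.302795·(cosh(0.278060) − 1) = 1.179035
T_max/T_min = cosh(S/(2a)) = 1.038908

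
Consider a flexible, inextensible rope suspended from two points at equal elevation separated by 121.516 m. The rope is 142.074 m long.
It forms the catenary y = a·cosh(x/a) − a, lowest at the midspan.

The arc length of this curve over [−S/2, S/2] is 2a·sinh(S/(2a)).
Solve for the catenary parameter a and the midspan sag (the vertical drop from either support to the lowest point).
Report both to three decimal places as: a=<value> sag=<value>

a=61.779 sag=32.364

seed: a₀ = √(S³/(24(L−S))) = √(121.516³/(24·20.558)) = 60.305114
iter 1: u=1.007510  f(a)=+1.069e+00  f'(a)=-7.536e-01  a ← 60.305114 − (+1.069e+00/-7.536e-01) = 61.723671
iter 2: u=0.984355  f(a)=+3.888e-02  f'(a)=-6.996e-01  a ← 61.723671 − (+3.888e-02/-6.996e-01) = 61.779243
iter 3: u=0.983469  f(a)=+5.574e-05  f'(a)=-6.976e-01  a ← 61.779243 − (+5.574e-05/-6.976e-01) = 61.779323
iter 4: u=0.983468  f(a)=+1.150e-10  f'(a)=-6.976e-01  a ← 61.779323 − (+1.150e-10/-6.976e-01) = 61.779323
iter 5: u=0.983468  f(a)=+0.000e+00  f'(a)=-6.976e-01  a ← 61.779323 − (+0.000e+00/-6.976e-01) = 61.779323
converged: |Δa| < 1e-12 after 5 iterations
sag = a·(cosh(S/(2a)) − 1) = 61.779323·(cosh(0.983468) − 1) = 32.363866
T_max/T_min = cosh(S/(2a)) = 1.523862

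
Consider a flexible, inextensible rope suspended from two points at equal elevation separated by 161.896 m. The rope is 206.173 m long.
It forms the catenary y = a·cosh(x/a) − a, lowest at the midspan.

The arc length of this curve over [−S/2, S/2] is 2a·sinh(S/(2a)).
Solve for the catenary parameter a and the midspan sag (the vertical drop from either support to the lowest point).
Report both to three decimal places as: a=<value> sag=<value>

seed: a₀ = √(S³/(24(L−S))) = √(161.896³/(24·44.277)) = 63.191616
iter 1: u=1.280993  f(a)=+3.778e+00  f'(a)=-1.645e+00  a ← 63.191616 − (+3.778e+00/-1.645e+00) = 65.487997
iter 2: u=1.236074  f(a)=+2.157e-01  f'(a)=-1.462e+00  a ← 65.487997 − (+2.157e-01/-1.462e+00) = 65.635518
iter 3: u=1.233296  f(a)=+7.974e-04  f'(a)=-1.451e+00  a ← 65.635518 − (+7.974e-04/-1.451e+00) = 65.636067
iter 4: u=1.233285  f(a)=+1.099e-08  f'(a)=-1.451e+00  a ← 65.636067 − (+1.099e-08/-1.451e+00) = 65.636067
iter 5: u=1.233285  f(a)=+0.000e+00  f'(a)=-1.451e+00  a ← 65.636067 − (+0.000e+00/-1.451e+00) = 65.636067
converged: |Δa| < 1e-12 after 5 iterations
sag = a·(cosh(S/(2a)) − 1) = 65.636067·(cosh(1.233285) − 1) = 56.572442
T_max/T_min = cosh(S/(2a)) = 1.861911

a=65.636 sag=56.572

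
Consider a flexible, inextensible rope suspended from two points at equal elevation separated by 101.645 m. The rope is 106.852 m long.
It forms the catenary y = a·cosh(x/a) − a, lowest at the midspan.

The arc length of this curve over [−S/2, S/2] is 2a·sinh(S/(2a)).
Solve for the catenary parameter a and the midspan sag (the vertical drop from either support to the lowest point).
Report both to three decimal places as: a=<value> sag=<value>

seed: a₀ = √(S³/(24(L−S))) = √(101.645³/(24·5.207)) = 91.670504
iter 1: u=0.554404  f(a)=+8.061e-02  f'(a)=-1.171e-01  a ← 91.670504 − (+8.061e-02/-1.171e-01) = 92.358700
iter 2: u=0.550273  f(a)=+9.168e-04  f'(a)=-1.145e-01  a ← 92.358700 − (+9.168e-04/-1.145e-01) = 92.366708
iter 3: u=0.550225  f(a)=+1.216e-07  f'(a)=-1.145e-01  a ← 92.366708 − (+1.216e-07/-1.145e-01) = 92.366709
iter 4: u=0.550225  f(a)=+1.421e-14  f'(a)=-1.145e-01  a ← 92.366709 − (+1.421e-14/-1.145e-01) = 92.366709
converged: |Δa| < 1e-12 after 4 iterations
sag = a·(cosh(S/(2a)) − 1) = 92.366709·(cosh(0.550225) − 1) = 14.338241
T_max/T_min = cosh(S/(2a)) = 1.155232

a=92.367 sag=14.338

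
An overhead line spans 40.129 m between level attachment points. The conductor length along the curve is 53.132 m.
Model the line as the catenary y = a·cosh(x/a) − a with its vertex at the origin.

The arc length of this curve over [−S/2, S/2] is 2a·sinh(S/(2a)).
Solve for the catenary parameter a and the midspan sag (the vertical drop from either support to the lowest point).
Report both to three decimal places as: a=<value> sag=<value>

seed: a₀ = √(S³/(24(L−S))) = √(40.129³/(24·13.003)) = 14.389977
iter 1: u=1.394339  f(a)=+1.324e+00  f'(a)=-2.184e+00  a ← 14.389977 − (+1.324e+00/-2.184e+00) = 14.996295
iter 2: u=1.337964  f(a)=+8.829e-02  f'(a)=-1.902e+00  a ← 14.996295 − (+8.829e-02/-1.902e+00) = 15.042725
iter 3: u=1.333834  f(a)=+4.545e-04  f'(a)=-1.882e+00  a ← 15.042725 − (+4.545e-04/-1.882e+00) = 15.042967
iter 4: u=1.333813  f(a)=+1.218e-08  f'(a)=-1.882e+00  a ← 15.042967 − (+1.218e-08/-1.882e+00) = 15.042967
iter 5: u=1.333813  f(a)=+7.105e-15  f'(a)=-1.882e+00  a ← 15.042967 − (+7.105e-15/-1.882e+00) = 15.042967
converged: |Δa| < 1e-12 after 5 iterations
sag = a·(cosh(S/(2a)) − 1) = 15.042967·(cosh(1.333813) − 1) = 15.486416
T_max/T_min = cosh(S/(2a)) = 2.029479

a=15.043 sag=15.486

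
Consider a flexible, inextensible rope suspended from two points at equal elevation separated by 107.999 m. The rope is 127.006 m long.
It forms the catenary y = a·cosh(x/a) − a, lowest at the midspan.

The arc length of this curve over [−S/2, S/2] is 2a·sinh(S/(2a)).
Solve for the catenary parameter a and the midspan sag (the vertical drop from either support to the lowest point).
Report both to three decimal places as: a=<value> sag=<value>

seed: a₀ = √(S³/(24(L−S))) = √(107.999³/(24·19.007)) = 52.549331
iter 1: u=1.027596  f(a)=+1.029e+00  f'(a)=-8.027e-01  a ← 52.549331 − (+1.029e+00/-8.027e-01) = 53.831382
iter 2: u=1.003123  f(a)=+3.887e-02  f'(a)=-7.431e-01  a ← 53.831382 − (+3.887e-02/-7.431e-01) = 53.883683
iter 3: u=1.002149  f(a)=+6.025e-05  f'(a)=-7.408e-01  a ← 53.883683 − (+6.025e-05/-7.408e-01) = 53.883764
iter 4: u=1.002148  f(a)=+1.453e-10  f'(a)=-7.408e-01  a ← 53.883764 − (+1.453e-10/-7.408e-01) = 53.883764
iter 5: u=1.002148  f(a)=-1.421e-14  f'(a)=-7.408e-01  a ← 53.883764 − (-1.421e-14/-7.408e-01) = 53.883764
converged: |Δa| < 1e-12 after 5 iterations
sag = a·(cosh(S/(2a)) − 1) = 53.883764·(cosh(1.002148) − 1) = 29.399434
T_max/T_min = cosh(S/(2a)) = 1.545608

a=53.884 sag=29.399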